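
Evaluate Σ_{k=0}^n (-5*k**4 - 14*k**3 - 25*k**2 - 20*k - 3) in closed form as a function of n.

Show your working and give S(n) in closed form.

S(n) = -n**5 - 6*n**4 - 17*n**3 - 26*n**2 - 17*n - 3

Compute t_(k+1)/t_k: get (5*k**4 + 34*k**3 + 97*k**2 + 132*k + 67)/(5*k**4 + 14*k**3 + 25*k**2 + 20*k + 3).
Take A(k)=1, B(k)=1, C(k)=k**4 + 14*k**3/5 + 5*k**2 + 4*k + 3/5.
Solve (1)·f(k+1) − (1)·f(k) = k**4 + 14*k**3/5 + 5*k**2 + 4*k + 3/5.
From deg A=0, deg B=0, deg C=4: d=5.
Solve for f: f(k) = k*(k**4 + k**3 + 3*k**2 + k - 3)/5 (degree 5 ≤ 5).
Then R = B(k−1)f/C = k*(k**4 + k**3 + 3*k**2 + k - 3)/(5*k**4 + 14*k**3 + 25*k**2 + 20*k + 3), so s_k = R(k)·t_k = k*(-k**4 - k**3 - 3*k**2 - k + 3).
Δs = -5*k**4 - 14*k**3 - 25*k**2 - 20*k - 3, as required.
Evaluate: s_(n+1) = -n**5 - 6*n**4 - 17*n**3 - 26*n**2 - 17*n - 3; subtract s_(0) = 0 ⇒ S(n) = -n**5 - 6*n**4 - 17*n**3 - 26*n**2 - 17*n - 3.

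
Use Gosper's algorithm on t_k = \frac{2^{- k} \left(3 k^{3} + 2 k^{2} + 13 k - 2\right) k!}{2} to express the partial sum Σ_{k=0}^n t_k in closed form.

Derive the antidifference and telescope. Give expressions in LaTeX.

The ratio is (3*k**4 + 14*k**3 + 37*k**2 + 42*k + 16)/(2*(3*k**3 + 2*k**2 + 13*k - 2)).
Normal form (A,B,C) = (k/2 + 1/2, 1, k**3 + 2*k**2/3 + 13*k/3 - 2/3).
f must satisfy (k/2 + 1/2)·f(k+1) − (1)·f(k) = k**3 + 2*k**2/3 + 13*k/3 - 2/3.
Bound: deg f ≤ 2.
A polynomial solution: f(k) = 2*(3*k**2 - k + 4)/3.
R(k) = B(k−1)·f(k)/C(k) = 2*(3*k**2 - k + 4)/(3*k**3 + 2*k**2 + 13*k - 2); s_k = R·t_k = (3*k**2 - k + 4)*factorial(k)/2**k.
Δs = (3*k**3 + 2*k**2 + 13*k - 2)*factorial(k)/(2*2**k), as required.
s_(n+1) = 2**(-n - 1)*(3*n**2 + 5*n + 6)*factorial(n + 1) and s_(0) = 4, so S(n) = 2**(-n - 1)*(-2**(n + 3) + 3*n**3*factorial(n) + 8*n**2*factorial(n) + 11*n*factorial(n) + 6*factorial(n)).

S(n) = 2^{- n - 1} \left(- 2^{n + 3} + 3 n^{3} n! + 8 n^{2} n! + 11 n n! + 6 n!\right)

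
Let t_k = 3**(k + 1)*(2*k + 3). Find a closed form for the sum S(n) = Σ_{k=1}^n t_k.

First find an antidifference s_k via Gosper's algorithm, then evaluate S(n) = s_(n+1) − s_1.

t_(k+1)/t_k = 3*(2*k + 5)/(2*k + 3).
A = 3, B = 1, C = k + 3/2.
Solve (3)·f(k+1) − (1)·f(k) = k + 3/2.
From deg A=0, deg B=0, deg C=1: d=1.
A polynomial solution: f(k) = k/2.
Certificate R = B(k−1)f/C = k/(2*k + 3) gives s_k = 3**(k + 1)*k.
Verify: 3**(k + 1)*(2*k + 3) matches t_k.
Evaluate: s_(n+1) = 3**(n + 2)*(n + 1); subtract s_(1) = 9 ⇒ S(n) = 9*3**n*n + 9*3**n - 9.

S(n) = 9*3**n*n + 9*3**n - 9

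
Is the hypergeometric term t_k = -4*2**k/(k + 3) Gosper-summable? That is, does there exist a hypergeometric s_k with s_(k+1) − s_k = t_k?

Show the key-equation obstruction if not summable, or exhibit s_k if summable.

The ratio is 2*(k + 3)/(k + 4).
Take A(k)=2*k + 6, B(k)=k + 4, C(k)=1.
Solve (2*k + 6)·f(k+1) − (k + 3)·f(k) = 1.
d = -1 from the (1,1,0) case.
d = -1 < 0 ⇒ no nonzero polynomial f; not summable.

No — negative degree bound, so no certificate f.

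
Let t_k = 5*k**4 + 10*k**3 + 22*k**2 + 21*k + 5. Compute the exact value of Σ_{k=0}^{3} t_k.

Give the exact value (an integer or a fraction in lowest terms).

Σ = 1304

r(k) = (5*k**4 + 30*k**3 + 82*k**2 + 115*k + 63)/(5*k**4 + 10*k**3 + 22*k**2 + 21*k + 5) after simplifying.
Gosper form: A/B · C(k+1)/C(k) with A=1, B=1, C=k**4 + 2*k**3 + 22*k**2/5 + 21*k/5 + 1.
Set up (1)·f(k+1) − (1)·f(k) − (k**4 + 2*k**3 + 22*k**2/5 + 21*k/5 + 1) = 0.
deg f ≤ 5 (via 0,0,4).
Coefficient equations give f(k) = k*(k**4 + 4*k**2 + 2*k - 2)/5.
Then R = B(k−1)f/C = k*(k**4 + 4*k**2 + 2*k - 2)/(5*k**4 + 10*k**3 + 22*k**2 + 21*k + 5), so s_k = R(k)·t_k = k*(k**4 + 4*k**2 + 2*k - 2).
Verify: 5*k**4 + 10*k**3 + 22*k**2 + 21*k + 5 matches t_k.
Telescoping: Σ = s_(4) − s_(0) = 1304 − (0) = 1304.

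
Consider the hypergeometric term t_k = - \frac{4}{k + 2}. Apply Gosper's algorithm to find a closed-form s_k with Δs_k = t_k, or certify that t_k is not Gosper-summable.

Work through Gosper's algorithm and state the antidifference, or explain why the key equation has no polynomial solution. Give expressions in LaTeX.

Compute t_(k+1)/t_k: get (k + 2)/(k + 3).
Gosper form: A/B · C(k+1)/C(k) with A=k + 2, B=k + 3, C=1.
Solve (k + 2)·f(k+1) − (k + 2)·f(k) = 1.
Bound: deg f ≤ 0.
f = c0 ⇒ A·f(k+1) − B(k−1)·f(k) − C = -1. The system {-1 = 0} is inconsistent; no antidifference.

not Gosper-summable; s_k does not exist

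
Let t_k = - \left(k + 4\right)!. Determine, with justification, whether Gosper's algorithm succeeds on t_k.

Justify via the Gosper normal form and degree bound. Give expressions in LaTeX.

r(k) = k + 5 after simplifying.
Take A(k)=k + 5, B(k)=1, C(k)=1.
Need (k + 5)·f(k+1) − (1)·f(k) = 1.
deg f ≤ -1 (via 1,0,0).
deg f ≤ -1 is impossible — no certificate.

No — key equation has no polynomial f.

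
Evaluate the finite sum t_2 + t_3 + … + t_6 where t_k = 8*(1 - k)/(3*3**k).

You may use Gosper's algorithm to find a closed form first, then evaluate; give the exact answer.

r(k) = k/(3*(k - 1)) after simplifying.
Factor: A=1/3; B=1; C=k - 1.
Key eq: (1/3)·f(k+1) = (1)·f(k) + (k - 1).
Degrees (0,0,1) ⇒ d ≤ 1.
A polynomial solution: f(k) = -3*(2*k - 1)/4.
Certificate R = B(k−1)f/C = -3*(2*k - 1)/(4*(k - 1)) gives s_k = 2*(2*k - 1)/3**k.
Δs = 8*(1 - k)/(3*3**k), as required.
Telescoping: Σ = s_(7) − s_(2) = 26/2187 − (2/3) = -1432/2187.

Σ = -1432/2187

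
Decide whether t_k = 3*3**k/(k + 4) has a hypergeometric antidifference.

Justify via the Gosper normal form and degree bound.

No. Not Gosper-summable.

Ratio r(k) = 3*(k + 4)/(k + 5).
Take A(k)=3*k + 12, B(k)=k + 5, C(k)=1.
Key eq: (3*k + 12)·f(k+1) = (k + 4)·f(k) + (1).
Bound: deg f ≤ -1.
d = -1 < 0 ⇒ no nonzero polynomial f; not summable.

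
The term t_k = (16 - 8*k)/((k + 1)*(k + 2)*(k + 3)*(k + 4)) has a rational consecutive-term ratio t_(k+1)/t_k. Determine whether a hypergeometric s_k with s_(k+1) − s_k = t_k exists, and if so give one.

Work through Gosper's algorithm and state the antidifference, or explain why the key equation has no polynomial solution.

The ratio is (k - 1)*(k + 1)/((k - 2)*(k + 5)).
So A=k + 1 and B=k + 5, with C=k - 2.
Set up (k + 1)·f(k+1) − (k + 4)·f(k) − (k - 2) = 0.
From deg A=1, deg B=1, deg C=1: d=3.
Coefficient equations give f(k) = -k*(k**2 + 6*k + 17)/12.
So s_k = (B(k−1)f/C)·t_k = (-k*(k + 4)*(k**2 + 6*k + 17)/(12*(k - 2)))·t_k = 2*k*(k**2 + 6*k + 17)/(3*(k + 1)*(k + 2)*(k + 3)).
Δs = 8*(2 - k)/(k**4 + 10*k**3 + 35*k**2 + 50*k + 24), as required.

s_k = 2*k*(k**2 + 6*k + 17)/(3*(k + 1)*(k + 2)*(k + 3))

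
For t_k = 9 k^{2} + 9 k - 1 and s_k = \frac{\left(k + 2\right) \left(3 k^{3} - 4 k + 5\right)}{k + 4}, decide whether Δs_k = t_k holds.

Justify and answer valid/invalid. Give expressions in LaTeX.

Invalid: residual \frac{6 \left(- 2 k^{3} - 15 k^{2} - 13 k + 3\right)}{k^{2} + 9 k + 20} ≠ 0.

s_(k+1) = (k + 3)*(-4*k + 3*(k + 1)**3 + 1)/(k + 5)
s_(k+1) − s_k = (9*k**4 + 78*k**3 + 170*k**2 + 93*k - 2)/(k**2 + 9*k + 20)
(s_(k+1) − s_k) − t_k = 6*(-2*k**3 - 15*k**2 - 13*k + 3)/(k**2 + 9*k + 20)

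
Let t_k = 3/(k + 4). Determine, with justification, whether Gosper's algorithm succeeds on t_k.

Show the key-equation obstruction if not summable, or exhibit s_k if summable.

No. Not Gosper-summable.

r(k) = (k + 4)/(k + 5) after simplifying.
Normal form (A,B,C) = (k + 4, k + 5, 1).
Need (k + 4)·f(k+1) − (k + 4)·f(k) = 1.
Degrees (1,1,0) ⇒ d ≤ 0.
Put f(k) = c0: A·f(k+1) − B(k−1)·f(k) − C = -1; need -1 = 0 — inconsistent ⇒ no f, not summable.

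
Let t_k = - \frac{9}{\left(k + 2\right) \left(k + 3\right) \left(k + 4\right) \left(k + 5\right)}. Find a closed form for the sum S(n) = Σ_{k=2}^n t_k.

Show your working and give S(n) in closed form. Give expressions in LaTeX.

t_(k+1)/t_k = (k + 2)/(k + 6).
Factor: A=k + 2; B=k + 6; C=1.
f must satisfy (k + 2)·f(k+1) − (k + 5)·f(k) = 1.
From deg A=1, deg B=1, deg C=0: d=3.
Coefficient equations give f(k) = k*(k**2 + 9*k + 26)/72.
So s_k = (B(k−1)f/C)·t_k = (k*(k + 5)*(k**2 + 9*k + 26)/72)·t_k = k*(-k**2 - 9*k - 26)/(8*(k + 2)*(k + 3)*(k + 4)).
s_(k+1) − s_k = -9/(k**4 + 14*k**3 + 71*k**2 + 154*k + 120) = t_k.
Telescope: S(n) = s_(n+1) − s_(2) = (-n**3 - 12*n**2 - 47*n - 36)/(8*(n**3 + 12*n**2 + 47*n + 60)) − (-1/10) = (-n**3 - 12*n**2 - 47*n + 60)/(40*(n**3 + 12*n**2 + 47*n + 60)).

S(n) = \frac{- n^{3} - 12 n^{2} - 47 n + 60}{40 \left(n^{3} + 12 n^{2} + 47 n + 60\right)}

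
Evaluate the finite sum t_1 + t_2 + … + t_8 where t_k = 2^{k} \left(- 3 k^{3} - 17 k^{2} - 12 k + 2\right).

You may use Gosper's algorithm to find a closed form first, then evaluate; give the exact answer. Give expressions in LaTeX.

Σ = -1068036

Ratio r(k) = 2*(3*k**3 + 26*k**2 + 55*k + 30)/(3*k**3 + 17*k**2 + 12*k - 2).
So A=2 and B=1, with C=k**3 + 17*k**2/3 + 4*k - 2/3.
Solve (2)·f(k+1) − (1)·f(k) = k**3 + 17*k**2/3 + 4*k - 2/3.
From deg A=0, deg B=0, deg C=3: d=3.
A polynomial solution: f(k) = (3*k**3 - k**2 - 2*k - 2)/3.
Then R = B(k−1)f/C = (3*k**3 - k**2 - 2*k - 2)/((k + 1)*(3*k**2 + 14*k - 2)), so s_k = R(k)·t_k = 2**k*(-3*k**3 + k**2 + 2*k + 2).
Verify: 2**k*(-3*k**3 - 17*k**2 - 12*k + 2) matches t_k.
Σ_(k=1)^(8) t_k = s_(9) − s_(1) = -1068032 − (4) = -1068036.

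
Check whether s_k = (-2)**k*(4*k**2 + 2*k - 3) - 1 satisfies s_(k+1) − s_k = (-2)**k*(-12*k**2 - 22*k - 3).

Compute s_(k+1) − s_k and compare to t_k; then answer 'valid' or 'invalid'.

Valid: the claim telescopes to t_k.

s_(k+1) = (-2)**(k + 1)*(2*k + 4*(k + 1)**2 - 1) - 1
s_(k+1) − s_k = (-2)**k*(-12*k**2 - 22*k - 3)
(s_(k+1) − s_k) − t_k = 0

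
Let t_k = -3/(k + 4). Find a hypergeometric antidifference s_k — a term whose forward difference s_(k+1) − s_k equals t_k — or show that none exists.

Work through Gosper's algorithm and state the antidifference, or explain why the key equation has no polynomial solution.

none (Gosper's algorithm certifies no s_k)

Ratio r(k) = (k + 4)/(k + 5).
Take A(k)=k + 4, B(k)=k + 5, C(k)=1.
Need (k + 4)·f(k+1) − (k + 4)·f(k) = 1.
d = 0 from the (1,1,0) case.
Generic f = c0 gives residual -1; -1 = 0 cannot hold, so t_k is not Gosper-summable.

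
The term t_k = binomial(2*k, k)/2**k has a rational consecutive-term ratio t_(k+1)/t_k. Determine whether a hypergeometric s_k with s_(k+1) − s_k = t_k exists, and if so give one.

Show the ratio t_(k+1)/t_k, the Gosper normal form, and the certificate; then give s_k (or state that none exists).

r(k) = (2*k + 1)/(k + 1) after simplifying.
A = 2*k + 1, B = k + 1, C = 1.
Need (2*k + 1)·f(k+1) − (k)·f(k) = 1.
Degrees (1,1,0) ⇒ d ≤ -1.
d = -1 < 0 ⇒ no nonzero polynomial f; not summable.

none (Gosper's algorithm certifies no s_k)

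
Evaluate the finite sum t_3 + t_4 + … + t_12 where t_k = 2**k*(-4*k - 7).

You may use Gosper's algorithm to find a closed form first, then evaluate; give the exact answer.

Σ = -417704

Step 1: r(k) = 2*(4*k + 11)/(4*k + 7).
Gosper form: A/B · C(k+1)/C(k) with A=2, B=1, C=k + 7/4.
Set up (2)·f(k+1) − (1)·f(k) − (k + 7/4) = 0.
d = 1 from the (0,0,1) case.
Solve for f: f(k) = (4*k - 1)/4 (degree 1 ≤ 1).
R(k) = B(k−1)·f(k)/C(k) = (4*k - 1)/(4*k + 7); s_k = R·t_k = 2**k*(1 - 4*k).
Check: Δs_k = 2**k*(-4*k - 7). ✓
Telescoping: Σ = s_(13) − s_(3) = -417792 − (-88) = -417704.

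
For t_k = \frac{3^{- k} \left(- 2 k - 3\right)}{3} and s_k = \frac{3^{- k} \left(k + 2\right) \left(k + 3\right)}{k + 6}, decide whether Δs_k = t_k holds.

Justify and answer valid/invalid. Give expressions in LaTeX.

s_(k+1) = (k + 3)*(k + 4)/(3*3**k*(k + 7))
s_(k+1) − s_k = (k + 3)*(-3*(k + 2)*(k + 7) + (k + 4)*(k + 6))/(3*3**k*(k + 6)*(k + 7))
(s_(k+1) − s_k) − t_k = 2*(k**2 + 9*k + 12)/(3**k*(k**2 + 13*k + 42))

Invalid: residual \frac{2 \cdot 3^{- k} \left(k^{2} + 9 k + 12\right)}{k^{2} + 13 k + 42} ≠ 0.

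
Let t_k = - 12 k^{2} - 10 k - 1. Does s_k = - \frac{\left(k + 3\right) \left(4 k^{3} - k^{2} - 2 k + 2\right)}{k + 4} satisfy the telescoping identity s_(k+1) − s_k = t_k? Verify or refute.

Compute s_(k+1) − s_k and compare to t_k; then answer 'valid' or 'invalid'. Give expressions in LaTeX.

s_(k+1) = (k + 4)*(2*k - 4*(k + 1)**3 + (k + 1)**2)/(k + 5)
s_(k+1) − s_k = 2*(-6*k**4 - 55*k**3 - 136*k**2 - 83*k - 9)/(k**2 + 9*k + 20)
(s_(k+1) − s_k) − t_k = (8*k**3 + 59*k**2 + 43*k + 2)/(k**2 + 9*k + 20)

Invalid: residual \frac{8 k^{3} + 59 k^{2} + 43 k + 2}{k^{2} + 9 k + 20} ≠ 0.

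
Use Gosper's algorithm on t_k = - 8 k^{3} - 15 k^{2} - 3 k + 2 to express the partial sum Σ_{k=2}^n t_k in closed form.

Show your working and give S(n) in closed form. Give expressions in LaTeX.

S(n) = - 2 n^{4} - 9 n^{3} - 11 n^{2} - 2 n + 24

The ratio is (8*k**3 + 39*k**2 + 57*k + 24)/(8*k**3 + 15*k**2 + 3*k - 2).
So A=1 and B=1, with C=k**3 + 15*k**2/8 + 3*k/8 - 1/4.
Solve (1)·f(k+1) − (1)·f(k) = k**3 + 15*k**2/8 + 3*k/8 - 1/4.
d = 4 from the (0,0,3) case.
A polynomial solution: f(k) = k*(2*k**3 + k**2 - 4*k - 1)/8.
Get s_k = R·t_k = k*(-2*k**3 - k**2 + 4*k + 1) with R(k) = B(k−1)f(k)/C(k) = k*(2*k**3 + k**2 - 4*k - 1)/(8*k**3 + 15*k**2 + 3*k - 2).
Δs = -8*k**3 - 15*k**2 - 3*k + 2, as required.
s_(n+1) = -2*n**4 - 9*n**3 - 11*n**2 - 2*n + 2 and s_(2) = -22, so S(n) = -2*n**4 - 9*n**3 - 11*n**2 - 2*n + 24.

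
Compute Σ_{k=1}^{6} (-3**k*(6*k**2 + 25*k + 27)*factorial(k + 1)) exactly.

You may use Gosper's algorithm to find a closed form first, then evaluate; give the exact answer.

Σ = -1499057250

Step 1: r(k) = 3*(6*k**3 + 49*k**2 + 132*k + 116)/(6*k**2 + 25*k + 27).
A = 3*k + 6, B = 1, C = k**2 + 25*k/6 + 9/2.
Key eq: (3*k + 6)·f(k+1) = (1)·f(k) + (k**2 + 25*k/6 + 9/2).
Bound: deg f ≤ 1.
Match coefficients ⇒ f(k) = (2*k + 3)/6.
So s_k = (B(k−1)f/C)·t_k = ((2*k + 3)/(6*k**2 + 25*k + 27))·t_k = -3**k*(2*k + 3)*factorial(k + 1).
Check: Δs_k = -3**k*(6*k**2 + 25*k + 27)*factorial(k + 1). ✓
Telescoping: Σ = s_(7) − s_(1) = -1499057280 − (-30) = -1499057250.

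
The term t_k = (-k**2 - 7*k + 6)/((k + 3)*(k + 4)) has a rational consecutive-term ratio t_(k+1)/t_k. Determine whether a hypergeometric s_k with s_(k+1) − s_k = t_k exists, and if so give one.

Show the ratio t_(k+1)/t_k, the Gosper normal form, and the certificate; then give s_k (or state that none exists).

s_k = k*(3 - k)/(k + 3)

Step 1: r(k) = (k + 3)*(7*k + (k + 1)**2 + 1)/((k + 5)*(k**2 + 7*k - 6)).
Take A(k)=k + 3, B(k)=k + 5, C(k)=k**2 + 7*k - 6.
Set up (k + 3)·f(k+1) − (k + 4)·f(k) − (k**2 + 7*k - 6) = 0.
d = 2 from the (1,1,2) case.
Coefficient equations give f(k) = k*(k - 3).
R(k) = B(k−1)·f(k)/C(k) = k*(k - 3)*(k + 4)/(k**2 + 7*k - 6); s_k = R·t_k = k*(3 - k)/(k + 3).
Verify: (-k**2 - 7*k + 6)/(k**2 + 7*k + 12) matches t_k.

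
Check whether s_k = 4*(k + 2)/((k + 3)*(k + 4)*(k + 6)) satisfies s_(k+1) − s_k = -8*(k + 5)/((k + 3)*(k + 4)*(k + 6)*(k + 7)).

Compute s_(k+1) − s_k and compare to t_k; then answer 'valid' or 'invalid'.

s_(k+1) = 4*(k + 3)/((k + 4)*(k + 5)*(k + 7))
s_(k+1) − s_k = 8*(-k**2 - 7*k - 8)/(k**5 + 25*k**4 + 245*k**3 + 1175*k**2 + 2754*k + 2520)
(s_(k+1) − s_k) − t_k = 8*(3*k + 17)/(k**5 + 25*k**4 + 245*k**3 + 1175*k**2 + 2754*k + 2520)

Invalid: residual 8*(3*k + 17)/(k**5 + 25*k**4 + 245*k**3 + 1175*k**2 + 2754*k + 2520) ≠ 0.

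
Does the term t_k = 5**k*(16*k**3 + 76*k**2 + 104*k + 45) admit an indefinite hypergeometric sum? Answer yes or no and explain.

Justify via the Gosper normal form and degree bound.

r(k) = 5*(16*k**3 + 124*k**2 + 304*k + 241)/(16*k**3 + 76*k**2 + 104*k + 45) after simplifying.
A = 5, B = 1, C = k**3 + 19*k**2/4 + 13*k/2 + 45/16.
f must satisfy (5)·f(k+1) − (1)·f(k) = k**3 + 19*k**2/4 + 13*k/2 + 45/16.
deg f ≤ 3 (via 0,0,3).
Match coefficients ⇒ f(k) = k*(2*k + 1)**2/16.
Get s_k = R·t_k = 5**k*k*(4*k**2 + 4*k + 1) with R(k) = B(k−1)f(k)/C(k) = k*(2*k + 1)**2/(16*k**3 + 76*k**2 + 104*k + 45).
s_(k+1) − s_k = 5**k*(16*k**3 + 76*k**2 + 104*k + 45) = t_k.

Yes. s_k = 5**k*k*(4*k**2 + 4*k + 1).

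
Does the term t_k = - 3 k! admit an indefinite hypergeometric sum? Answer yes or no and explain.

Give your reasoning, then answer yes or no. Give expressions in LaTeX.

r(k) = k + 1 after simplifying.
Factor: A=k + 1; B=1; C=1.
Need (k + 1)·f(k+1) − (1)·f(k) = 1.
Degrees (1,0,0) ⇒ d ≤ -1.
d = -1 < 0 ⇒ no nonzero polynomial f; not summable.

No. Not Gosper-summable.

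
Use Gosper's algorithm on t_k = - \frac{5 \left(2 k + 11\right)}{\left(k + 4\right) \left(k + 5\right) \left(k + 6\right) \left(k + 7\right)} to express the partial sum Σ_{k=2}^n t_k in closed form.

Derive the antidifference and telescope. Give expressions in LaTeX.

Step 1: r(k) = (k + 4)*(2*k + 13)/((k + 8)*(2*k + 11)).
Gosper form: A/B · C(k+1)/C(k) with A=k + 4, B=k + 8, C=k + 11/2.
Solve (k + 4)·f(k+1) − (k + 7)·f(k) = k + 11/2.
Degrees (1,1,1) ⇒ d ≤ 3.
A polynomial solution: f(k) = k*(k + 5)*(k + 10)/48.
Then R = B(k−1)f/C = k*(k + 5)*(k + 7)*(k + 10)/(24*(2*k + 11)), so s_k = R(k)·t_k = 5*k*(-k - 10)/(24*(k**2 + 10*k + 24)).
Check: Δs_k = 5*(-2*k - 11)/(k**4 + 22*k**3 + 179*k**2 + 638*k + 840). ✓
s_(n+1) = 5*(-n**2 - 12*n - 11)/(24*(n**2 + 12*n + 35)) and s_(2) = -5/48, so S(n) = 5*(-n**2 - 12*n + 13)/(48*(n**2 + 12*n + 35)).

S(n) = \frac{5 \left(- n^{2} - 12 n + 13\right)}{48 \left(n^{2} + 12 n + 35\right)}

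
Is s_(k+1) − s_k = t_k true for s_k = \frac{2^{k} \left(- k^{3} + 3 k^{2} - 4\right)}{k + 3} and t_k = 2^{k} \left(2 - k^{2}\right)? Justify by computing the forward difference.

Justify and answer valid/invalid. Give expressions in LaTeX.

s_(k+1) = 2**(k + 1)*(-k**3 + 3*k - 2)/(k + 4)
s_(k+1) − s_k = 2**k*(-k**4 - 5*k**3 - 6*k**2 + 18*k + 4)/(k**2 + 7*k + 12)
(s_(k+1) − s_k) − t_k = 2**(k + 1)*(k**3 + 2*k**2 + 2*k - 10)/(k**2 + 7*k + 12)

Invalid: residual \frac{2^{k + 1} \left(k^{3} + 2 k^{2} + 2 k - 10\right)}{k^{2} + 7 k + 12} ≠ 0.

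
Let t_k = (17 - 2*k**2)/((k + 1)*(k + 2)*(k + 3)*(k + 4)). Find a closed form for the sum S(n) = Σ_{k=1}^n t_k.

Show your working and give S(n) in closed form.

Ratio r(k) = (k + 1)*(2*(k + 1)**2 - 17)/((k + 5)*(2*k**2 - 17)).
So A=k + 1 and B=k + 5, with C=k**2 - 17/2.
Solve (k + 1)·f(k+1) − (k + 4)·f(k) = k**2 - 17/2.
d = 3 from the (1,1,2) case.
A polynomial solution: f(k) = -k*(2*k**2 + 18*k + 31)/6.
Then R = B(k−1)f/C = -k*(k + 4)*(2*k**2 + 18*k + 31)/(3*(2*k**2 - 17)), so s_k = R(k)·t_k = k*(2*k**2 + 18*k + 31)/(3*(k + 1)*(k + 2)*(k + 3)).
Verify: (17 - 2*k**2)/(k**4 + 10*k**3 + 35*k**2 + 50*k + 24) matches t_k.
Σ_(k=1)^n t_k = s_(n+1) − s_(1) = ((2*n**3 + 24*n**2 + 73*n + 51)/(3*(n**3 + 9*n**2 + 26*n + 24))) − (17/24), i.e. n*(-n**2 + 39*n + 142)/(24*(n**3 + 9*n**2 + 26*n + 24)).

S(n) = n*(-n**2 + 39*n + 142)/(24*(n**3 + 9*n**2 + 26*n + 24))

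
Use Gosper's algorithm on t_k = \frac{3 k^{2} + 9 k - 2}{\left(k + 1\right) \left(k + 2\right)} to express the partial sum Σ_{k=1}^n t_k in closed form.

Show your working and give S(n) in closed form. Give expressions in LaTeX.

r(k) = (k + 1)*(9*k + 3*(k + 1)**2 + 7)/((k + 3)*(3*k**2 + 9*k - 2)) after simplifying.
So A=k + 1 and B=k + 3, with C=k**2 + 3*k - 2/3.
Need (k + 1)·f(k+1) − (k + 2)·f(k) = k**2 + 3*k - 2/3.
d = 2 from the (1,1,2) case.
Solving with deg f ≤ 2: f(k) = k*(3*k - 5)/3.
So s_k = (B(k−1)f/C)·t_k = (k*(k + 2)*(3*k - 5)/(3*k**2 + 9*k - 2))·t_k = k*(3*k - 5)/(k + 1).
Check: Δs_k = (3*k**2 + 9*k - 2)/(k**2 + 3*k + 2). ✓
s_(n+1) = (3*n**2 + n - 2)/(n + 2) and s_(1) = -1, so S(n) = n*(3*n + 2)/(n + 2).

S(n) = \frac{n \left(3 n + 2\right)}{n + 2}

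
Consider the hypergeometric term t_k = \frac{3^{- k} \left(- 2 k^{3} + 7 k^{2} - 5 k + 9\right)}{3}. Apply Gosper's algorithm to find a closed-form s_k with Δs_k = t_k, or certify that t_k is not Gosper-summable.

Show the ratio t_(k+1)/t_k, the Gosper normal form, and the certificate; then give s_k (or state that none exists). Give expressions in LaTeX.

Compute t_(k+1)/t_k: get (2*k**3 - k**2 - 3*k - 9)/(3*(2*k**3 - 7*k**2 + 5*k - 9)).
Factor: A=1/3; B=1; C=k**3 - 7*k**2/2 + 5*k/2 - 9/2.
Key eq: (1/3)·f(k+1) = (1)·f(k) + (k**3 - 7*k**2/2 + 5*k/2 - 9/2).
Degrees (0,0,3) ⇒ d ≤ 3.
A polynomial solution: f(k) = -3*(k - 2)*(k**2 + 2)/2.
R(k) = B(k−1)·f(k)/C(k) = -3*(k - 2)*(k**2 + 2)/(2*k**3 - 7*k**2 + 5*k - 9); s_k = R·t_k = (k**3 - 2*k**2 + 2*k - 4)/3**k.
Check: Δs_k = (-2*k**3 + 7*k**2 - 5*k + 9)/(3*3**k). ✓

s_k = 3^{- k} \left(k^{3} - 2 k^{2} + 2 k - 4\right)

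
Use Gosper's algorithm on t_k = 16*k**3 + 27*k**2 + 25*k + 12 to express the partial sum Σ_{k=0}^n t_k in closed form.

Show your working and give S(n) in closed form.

S(n) = 4*n**4 + 17*n**3 + 30*n**2 + 29*n + 12

Compute t_(k+1)/t_k: get (16*k**3 + 75*k**2 + 127*k + 80)/(16*k**3 + 27*k**2 + 25*k + 12).
A = 1, B = 1, C = k**3 + 27*k**2/16 + 25*k/16 + 3/4.
f must satisfy (1)·f(k+1) − (1)·f(k) = k**3 + 27*k**2/16 + 25*k/16 + 3/4.
Degrees (0,0,3) ⇒ d ≤ 4.
Coefficient equations give f(k) = k*(4*k**3 + k**2 + 3*k + 4)/16.
So s_k = (B(k−1)f/C)·t_k = (k*(4*k**3 + k**2 + 3*k + 4)/(16*k**3 + 27*k**2 + 25*k + 12))·t_k = k*(4*k**3 + k**2 + 3*k + 4).
Verify: 16*k**3 + 27*k**2 + 25*k + 12 matches t_k.
Telescope: S(n) = s_(n+1) − s_(0) = 4*n**4 + 17*n**3 + 30*n**2 + 29*n + 12 − (0) = 4*n**4 + 17*n**3 + 30*n**2 + 29*n + 12.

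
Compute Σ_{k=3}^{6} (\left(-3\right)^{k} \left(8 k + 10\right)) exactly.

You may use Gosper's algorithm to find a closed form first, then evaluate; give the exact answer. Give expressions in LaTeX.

Step 1: r(k) = 3*(-4*k - 9)/(4*k + 5).
So A=-3 and B=1, with C=k + 5/4.
Set up (-3)·f(k+1) − (1)·f(k) − (k + 5/4) = 0.
Bound: deg f ≤ 1.
Solving with deg f ≤ 1: f(k) = -(2*k + 1)/8.
Then R = B(k−1)f/C = -(2*k + 1)/(2*(4*k + 5)), so s_k = R(k)·t_k = (-3)**k*(-2*k - 1).
Check: Δs_k = (-3)**k*(8*k + 10). ✓
Σ_(k=3)^(6) t_k = s_(7) − s_(3) = 32805 − (189) = 32616.

Σ = 32616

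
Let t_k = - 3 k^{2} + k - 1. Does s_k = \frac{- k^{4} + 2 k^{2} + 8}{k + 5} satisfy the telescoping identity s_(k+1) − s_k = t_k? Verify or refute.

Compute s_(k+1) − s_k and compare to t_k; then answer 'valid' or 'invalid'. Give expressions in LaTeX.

Invalid: residual \frac{3 \left(2 k^{3} + 16 k^{2} - 6 k + 9\right)}{k^{2} + 11 k + 30} ≠ 0.

s_(k+1) = (-(k + 1)**4 + 2*(k + 1)**2 + 8)/(k + 6)
s_(k+1) − s_k = (-3*k**4 - 26*k**3 - 32*k**2 + k - 3)/(k**2 + 11*k + 30)
(s_(k+1) − s_k) − t_k = 3*(2*k**3 + 16*k**2 - 6*k + 9)/(k**2 + 11*k + 30)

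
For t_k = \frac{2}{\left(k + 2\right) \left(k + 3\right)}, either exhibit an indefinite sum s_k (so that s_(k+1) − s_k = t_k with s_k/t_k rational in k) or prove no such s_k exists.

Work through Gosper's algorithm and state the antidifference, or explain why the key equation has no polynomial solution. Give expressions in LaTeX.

t_(k+1)/t_k = (k + 2)/(k + 4).
Factor: A=k + 2; B=k + 4; C=1.
Need (k + 2)·f(k+1) − (k + 3)·f(k) = 1.
Degrees (1,1,0) ⇒ d ≤ 1.
Coefficient equations give f(k) = k/2.
R(k) = B(k−1)·f(k)/C(k) = k*(k + 3)/2; s_k = R·t_k = k/(k + 2).
Check: Δs_k = 2/(k**2 + 5*k + 6). ✓

s_k = \frac{k}{k + 2}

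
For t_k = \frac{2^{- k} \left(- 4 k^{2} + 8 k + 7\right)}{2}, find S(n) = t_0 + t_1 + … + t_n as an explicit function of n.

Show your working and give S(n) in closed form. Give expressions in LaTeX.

t_(k+1)/t_k = (4*k**2 - 11)/(2*(4*k**2 - 8*k - 7)).
Normal form (A,B,C) = (1/2, 1, k**2 - 2*k - 7/4).
Solve (1/2)·f(k+1) − (1)·f(k) = k**2 - 2*k - 7/4.
Bound: deg f ≤ 2.
Solve for f: f(k) = -(4*k**2 - 3)/2 (degree 2 ≤ 2).
Certificate R = B(k−1)f/C = -2*(4*k**2 - 3)/(4*k**2 - 8*k - 7) gives s_k = (4*k**2 - 3)/2**k.
Verify: (-4*k**2 + 8*k + 7)/(2*2**k) matches t_k.
Evaluate: s_(n+1) = 2**(-n - 1)*(4*n**2 + 8*n + 1); subtract s_(0) = -3 ⇒ S(n) = (6*2**n + 4*n**2 + 8*n + 1)/(2*2**n).

S(n) = \frac{2^{- n} \left(6 \cdot 2^{n} + 4 n^{2} + 8 n + 1\right)}{2}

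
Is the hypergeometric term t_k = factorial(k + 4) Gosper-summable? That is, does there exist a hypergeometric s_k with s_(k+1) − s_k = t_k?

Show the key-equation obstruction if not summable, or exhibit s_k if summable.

Compute t_(k+1)/t_k: get k + 5.
So A=k + 5 and B=1, with C=1.
Key eq: (k + 5)·f(k+1) = (1)·f(k) + (1).
Bound: deg f ≤ -1.
Negative degree bound (-1): no f exists, t_k not Gosper-summable.

No — negative degree bound, so no certificate f.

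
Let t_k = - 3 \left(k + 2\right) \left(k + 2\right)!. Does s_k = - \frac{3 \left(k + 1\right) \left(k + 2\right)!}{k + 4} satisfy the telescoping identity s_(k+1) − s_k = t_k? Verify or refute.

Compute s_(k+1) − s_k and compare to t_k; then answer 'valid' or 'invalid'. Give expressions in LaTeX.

Invalid: residual \frac{9 \left(k^{2} + 6 k + 7\right) \left(k + 2\right)!}{\left(k + 4\right) \left(k + 5\right)} ≠ 0.

s_(k+1) = -3*(k + 2)*factorial(k + 3)/(k + 5)
s_(k+1) − s_k = -3*(k**3 + 8*k**2 + 20*k + 19)*factorial(k + 2)/((k + 4)*(k + 5))
(s_(k+1) − s_k) − t_k = 9*(k**2 + 6*k + 7)*factorial(k + 2)/((k + 4)*(k + 5))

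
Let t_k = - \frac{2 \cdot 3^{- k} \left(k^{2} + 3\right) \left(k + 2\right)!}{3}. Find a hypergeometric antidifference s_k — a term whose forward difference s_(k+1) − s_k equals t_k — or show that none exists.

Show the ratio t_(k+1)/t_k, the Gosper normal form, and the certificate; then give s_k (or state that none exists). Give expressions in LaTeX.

t_(k+1)/t_k = (k + 3)*((k + 1)**2 + 3)/(3*(k**2 + 3)).
Gosper form: A/B · C(k+1)/C(k) with A=k/3 + 1, B=1, C=k**2 + 3.
Set up (k/3 + 1)·f(k+1) − (1)·f(k) − (k**2 + 3) = 0.
deg f ≤ 1 (via 1,0,2).
Match coefficients ⇒ f(k) = 3*(k - 1).
So s_k = (B(k−1)f/C)·t_k = (3*(k - 1)/(k**2 + 3))·t_k = -2*(k - 1)*factorial(k + 2)/3**k.
Δs = -2*(k**2 + 3)*factorial(k + 2)/(3*3**k), as required.

s_k = - 2 \cdot 3^{- k} \left(k - 1\right) \left(k + 2\right)!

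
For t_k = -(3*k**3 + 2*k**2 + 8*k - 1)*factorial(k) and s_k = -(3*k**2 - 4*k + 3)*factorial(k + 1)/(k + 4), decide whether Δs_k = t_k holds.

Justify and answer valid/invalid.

s_(k+1) = -(3*k**2 + 2*k + 2)*factorial(k + 2)/(k + 5)
s_(k+1) − s_k = -(3*k**4 + 17*k**3 + 27*k**2 + 45*k + 1)*factorial(k + 1)/((k + 4)*(k + 5))
(s_(k+1) − s_k) − t_k = 3*(3*k**4 + 14*k**3 + 13*k**2 + 35*k - 7)*factorial(k)/((k + 4)*(k + 5))

Invalid: residual 3*(3*k**4 + 14*k**3 + 13*k**2 + 35*k - 7)*factorial(k)/((k + 4)*(k + 5)) ≠ 0.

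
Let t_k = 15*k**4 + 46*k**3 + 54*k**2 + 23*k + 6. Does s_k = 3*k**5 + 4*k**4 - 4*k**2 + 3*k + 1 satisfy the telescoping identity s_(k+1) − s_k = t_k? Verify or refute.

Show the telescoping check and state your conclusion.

valid (s_(k+1) − s_k reduces to t_k)

s_(k+1) = 3*k + 3*(k + 1)**5 + 4*(k + 1)**4 - 4*(k + 1)**2 + 4
s_(k+1) − s_k = 15*k**4 + 46*k**3 + 54*k**2 + 23*k + 6
(s_(k+1) − s_k) − t_k = 0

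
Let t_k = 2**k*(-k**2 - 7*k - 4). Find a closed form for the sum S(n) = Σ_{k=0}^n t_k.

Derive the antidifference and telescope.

S(n) = -2*2**n*n**2 - 10*2**n*n - 4

Step 1: r(k) = 2*(k**2 + 9*k + 12)/(k**2 + 7*k + 4).
Factor: A=2; B=1; C=k**2 + 7*k + 4.
Key eq: (2)·f(k+1) = (1)·f(k) + (k**2 + 7*k + 4).
deg f ≤ 2 (via 0,0,2).
Match coefficients ⇒ f(k) = (k - 1)*(k + 4).
Then R = B(k−1)f/C = (k - 1)*(k + 4)/(k**2 + 7*k + 4), so s_k = R(k)·t_k = 2**k*(-k**2 - 3*k + 4).
Δs = 2**k*(-k**2 - 7*k - 4), as required.
Evaluate: s_(n+1) = 2**(n + 1)*n*(-n - 5); subtract s_(0) = 4 ⇒ S(n) = -2*2**n*n**2 - 10*2**n*n - 4.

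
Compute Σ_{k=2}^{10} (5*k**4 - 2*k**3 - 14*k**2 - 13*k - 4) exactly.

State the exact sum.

Σ = 114498

t_(k+1)/t_k = (5*k**4 + 18*k**3 + 10*k**2 - 27*k - 28)/(5*k**4 - 2*k**3 - 14*k**2 - 13*k - 4).
Normal form (A,B,C) = (1, 1, k**4 - 2*k**3/5 - 14*k**2/5 - 13*k/5 - 4/5).
Set up (1)·f(k+1) − (1)·f(k) − (k**4 - 2*k**3/5 - 14*k**2/5 - 13*k/5 - 4/5) = 0.
d = 5 from the (0,0,4) case.
Match coefficients ⇒ f(k) = k**3*(k**2 - 3*k - 2)/5.
R(k) = B(k−1)·f(k)/C(k) = k**3*(k**2 - 3*k - 2)/(5*k**4 - 2*k**3 - 14*k**2 - 13*k - 4); s_k = R·t_k = k**3*(k**2 - 3*k - 2).
Check: Δs_k = 5*k**4 - 2*k**3 - 14*k**2 - 13*k - 4. ✓
Evaluate s at k=11 and k=2: 114466 and -32; difference 114498.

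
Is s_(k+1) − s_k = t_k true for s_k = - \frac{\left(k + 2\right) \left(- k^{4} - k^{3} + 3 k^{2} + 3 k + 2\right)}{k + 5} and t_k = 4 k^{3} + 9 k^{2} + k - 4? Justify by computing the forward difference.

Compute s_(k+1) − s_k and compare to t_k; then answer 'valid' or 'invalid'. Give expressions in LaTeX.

s_(k+1) = (k**5 + 8*k**4 + 21*k**3 + 16*k**2 - 12*k - 18)/(k + 6)
s_(k+1) − s_k = 2*(2*k**5 + 22*k**4 + 68*k**3 + 65*k**2 - 13*k - 33)/(k**2 + 11*k + 30)
(s_(k+1) − s_k) − t_k = 3*(-3*k**4 - 28*k**3 - 49*k**2 - 4*k + 18)/(k**2 + 11*k + 30)

Invalid: residual \frac{3 \left(- 3 k^{4} - 28 k^{3} - 49 k^{2} - 4 k + 18\right)}{k^{2} + 11 k + 30} ≠ 0.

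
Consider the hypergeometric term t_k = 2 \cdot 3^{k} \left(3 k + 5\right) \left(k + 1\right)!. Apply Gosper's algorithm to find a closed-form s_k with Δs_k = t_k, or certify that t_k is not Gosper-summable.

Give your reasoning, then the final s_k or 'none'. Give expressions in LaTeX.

Step 1: r(k) = 3*(k + 2)*(3*k + 8)/(3*k + 5).
Normal form (A,B,C) = (3*k + 6, 1, k + 5/3).
Key eq: (3*k + 6)·f(k+1) = (1)·f(k) + (k + 5/3).
Degrees (1,0,1) ⇒ d ≤ 0.
Solving with deg f ≤ 0: f(k) = 1/3.
Then R = B(k−1)f/C = 1/(3*k + 5), so s_k = R(k)·t_k = 2*3**k*factorial(k + 1).
Check: Δs_k = 2*3**k*(3*k + 5)*factorial(k + 1). ✓

s_k = 2 \cdot 3^{k} \left(k + 1\right)!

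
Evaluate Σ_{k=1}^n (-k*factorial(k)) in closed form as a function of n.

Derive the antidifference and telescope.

r(k) = (k + 1)**2/k after simplifying.
Gosper form: A/B · C(k+1)/C(k) with A=k + 1, B=1, C=k.
Set up (k + 1)·f(k+1) − (1)·f(k) − (k) = 0.
Degrees (1,0,1) ⇒ d ≤ 0.
A polynomial solution: f(k) = 1.
So s_k = (B(k−1)f/C)·t_k = (1/k)·t_k = -factorial(k).
Check: Δs_k = -k*factorial(k). ✓
Evaluate: s_(n+1) = -factorial(n + 1); subtract s_(1) = -1 ⇒ S(n) = -n*factorial(n) - factorial(n) + 1.

S(n) = -n*factorial(n) - factorial(n) + 1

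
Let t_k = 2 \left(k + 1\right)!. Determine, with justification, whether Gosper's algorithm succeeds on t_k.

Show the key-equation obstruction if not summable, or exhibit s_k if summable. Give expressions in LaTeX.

No. Not Gosper-summable.

t_(k+1)/t_k = k + 2.
Normal form (A,B,C) = (k + 2, 1, 1).
f must satisfy (k + 2)·f(k+1) − (1)·f(k) = 1.
d = -1 from the (1,0,0) case.
deg f ≤ -1 is impossible — no certificate.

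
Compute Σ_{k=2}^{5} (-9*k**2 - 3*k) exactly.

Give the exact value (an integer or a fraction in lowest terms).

The ratio is (k + 3*(k + 1)**2 + 1)/(k*(3*k + 1)).
Gosper form: A/B · C(k+1)/C(k) with A=1, B=1, C=k**2 + k/3.
Solve (1)·f(k+1) − (1)·f(k) = k**2 + k/3.
deg f ≤ 3 (via 0,0,2).
Solving with deg f ≤ 3: f(k) = k**2*(k - 1)/3.
So s_k = (B(k−1)f/C)·t_k = (k*(k - 1)/(3*k + 1))·t_k = 3*k**2*(1 - k).
s_(k+1) − s_k = 3*k*(-3*k - 1) = t_k.
Telescoping: Σ = s_(6) − s_(2) = -540 − (-12) = -528.

Σ = -528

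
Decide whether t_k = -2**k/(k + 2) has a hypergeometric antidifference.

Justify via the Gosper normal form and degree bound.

No — key equation has no polynomial f.

Step 1: r(k) = 2*(k + 2)/(k + 3).
A = 2*k + 4, B = k + 3, C = 1.
Set up (2*k + 4)·f(k+1) − (k + 2)·f(k) − (1) = 0.
d = -1 from the (1,1,0) case.
d = -1 < 0 ⇒ no nonzero polynomial f; not summable.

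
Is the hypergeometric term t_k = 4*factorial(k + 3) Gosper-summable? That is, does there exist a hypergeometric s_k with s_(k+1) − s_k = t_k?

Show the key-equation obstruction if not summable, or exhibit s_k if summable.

No — key equation has no polynomial f.

Step 1: r(k) = k + 4.
Gosper form: A/B · C(k+1)/C(k) with A=k + 4, B=1, C=1.
Need (k + 4)·f(k+1) − (1)·f(k) = 1.
Degrees (1,0,0) ⇒ d ≤ -1.
d = -1 < 0 ⇒ no nonzero polynomial f; not summable.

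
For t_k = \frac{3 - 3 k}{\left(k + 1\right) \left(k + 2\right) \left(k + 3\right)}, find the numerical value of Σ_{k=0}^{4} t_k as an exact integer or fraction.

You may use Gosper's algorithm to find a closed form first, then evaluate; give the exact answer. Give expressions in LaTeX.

t_(k+1)/t_k = k*(k + 1)/((k - 1)*(k + 4)).
A = k + 1, B = k + 4, C = k - 1.
Set up (k + 1)·f(k+1) − (k + 3)·f(k) − (k - 1) = 0.
From deg A=1, deg B=1, deg C=1: d=2.
Match coefficients ⇒ f(k) = -k.
R(k) = B(k−1)·f(k)/C(k) = -k*(k + 3)/(k - 1); s_k = R·t_k = 3*k/((k + 1)*(k + 2)).
Verify: 3*(1 - k)/(k**3 + 6*k**2 + 11*k + 6) matches t_k.
Evaluate s at k=5 and k=0: 5/14 and 0; difference 5/14.

Σ = 5/14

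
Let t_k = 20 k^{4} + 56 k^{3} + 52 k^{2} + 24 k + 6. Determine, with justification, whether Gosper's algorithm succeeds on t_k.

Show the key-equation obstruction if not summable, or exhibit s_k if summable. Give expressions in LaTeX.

Yes. s_k = 4 k^{5} + 4 k^{4} - 4 k^{3} + 2 k.

r(k) = (10*k**4 + 68*k**3 + 170*k**2 + 188*k + 79)/(10*k**4 + 28*k**3 + 26*k**2 + 12*k + 3) after simplifying.
A = 1, B = 1, C = k**4 + 14*k**3/5 + 13*k**2/5 + 6*k/5 + 3/10.
Need (1)·f(k+1) − (1)·f(k) = k**4 + 14*k**3/5 + 13*k**2/5 + 6*k/5 + 3/10.
From deg A=0, deg B=0, deg C=4: d=5.
A polynomial solution: f(k) = k*(2*k**4 + 2*k**3 - 2*k**2 + 1)/10.
Certificate R = B(k−1)f/C = k*(2*k**4 + 2*k**3 - 2*k**2 + 1)/(10*k**4 + 28*k**3 + 26*k**2 + 12*k + 3) gives s_k = 4*k**5 + 4*k**4 - 4*k**3 + 2*k.
Verify: 20*k**4 + 56*k**3 + 52*k**2 + 24*k + 6 matches t_k.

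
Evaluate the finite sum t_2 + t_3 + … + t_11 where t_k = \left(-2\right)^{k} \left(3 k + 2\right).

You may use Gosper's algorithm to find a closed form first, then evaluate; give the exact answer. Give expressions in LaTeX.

Σ = -49144

r(k) = 2*(-3*k - 5)/(3*k + 2) after simplifying.
So A=-2 and B=1, with C=k + 2/3.
f must satisfy (-2)·f(k+1) − (1)·f(k) = k + 2/3.
deg f ≤ 1 (via 0,0,1).
A polynomial solution: f(k) = -k/3.
Get s_k = R·t_k = -(-2)**k*k with R(k) = B(k−1)f(k)/C(k) = -k/(3*k + 2).
Verify: (-2)**k*(3*k + 2) matches t_k.
Telescoping: Σ = s_(12) − s_(2) = -49152 − (-8) = -49144.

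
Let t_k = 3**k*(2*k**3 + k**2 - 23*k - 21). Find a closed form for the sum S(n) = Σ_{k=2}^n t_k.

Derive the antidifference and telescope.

t_(k+1)/t_k = 3*(2*k**3 + 7*k**2 - 15*k - 41)/(2*k**3 + k**2 - 23*k - 21).
Normal form (A,B,C) = (3, 1, k**3 + k**2/2 - 23*k/2 - 21/2).
Set up (3)·f(k+1) − (1)·f(k) − (k**3 + k**2/2 - 23*k/2 - 21/2) = 0.
Degrees (0,0,3) ⇒ d ≤ 3.
Solve for f: f(k) = k*(k**2 - 4*k - 4)/2 (degree 3 ≤ 3).
Certificate R = B(k−1)f/C = k*(k**2 - 4*k - 4)/(2*k**3 + k**2 - 23*k - 21) gives s_k = 3**k*k*(k**2 - 4*k - 4).
Δs = 3**k*(2*k**3 + k**2 - 23*k - 21), as required.
s_(n+1) = 3**(n + 1)*(n**3 - n**2 - 9*n - 7) and s_(2) = -144, so S(n) = 3*3**n*n**3 - 3*3**n*n**2 - 27*3**n*n - 21*3**n + 144.

S(n) = 3*3**n*n**3 - 3*3**n*n**2 - 27*3**n*n - 21*3**n + 144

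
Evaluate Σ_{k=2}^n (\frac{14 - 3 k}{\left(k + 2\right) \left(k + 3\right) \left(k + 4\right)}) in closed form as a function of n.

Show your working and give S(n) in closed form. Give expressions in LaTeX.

S(n) = \frac{- n^{2} + 23 n - 22}{10 \left(n^{2} + 7 n + 12\right)}

Step 1: r(k) = (k + 2)*(3*k - 11)/((k + 5)*(3*k - 14)).
So A=k + 2 and B=k + 5, with C=k - 14/3.
Key eq: (k + 2)·f(k+1) = (k + 4)·f(k) + (k - 14/3).
Degrees (1,1,1) ⇒ d ≤ 2.
Solve for f: f(k) = -k*(2*k + 19)/9 (degree 2 ≤ 2).
Certificate R = B(k−1)f/C = -k*(k + 4)*(2*k + 19)/(3*(3*k - 14)) gives s_k = k*(2*k + 19)/(3*(k + 2)*(k + 3)).
Check: Δs_k = (14 - 3*k)/(k**3 + 9*k**2 + 26*k + 24). ✓
Evaluate: s_(n+1) = (2*n**2 + 23*n + 21)/(3*(n**2 + 7*n + 12)); subtract s_(2) = 23/30 ⇒ S(n) = (-n**2 + 23*n - 22)/(10*(n**2 + 7*n + 12)).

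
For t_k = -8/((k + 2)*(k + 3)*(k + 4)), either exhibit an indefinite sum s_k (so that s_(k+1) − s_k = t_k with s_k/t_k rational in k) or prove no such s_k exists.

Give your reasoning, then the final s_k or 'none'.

s_k = 2*k*(-k - 5)/(3*(k + 2)*(k + 3))

Step 1: r(k) = (k + 2)/(k + 5).
Take A(k)=k + 2, B(k)=k + 5, C(k)=1.
Need (k + 2)·f(k+1) − (k + 4)·f(k) = 1.
From deg A=1, deg B=1, deg C=0: d=2.
Solving with deg f ≤ 2: f(k) = k*(k + 5)/12.
Get s_k = R·t_k = 2*k*(-k - 5)/(3*(k + 2)*(k + 3)) with R(k) = B(k−1)f(k)/C(k) = k*(k + 4)*(k + 5)/12.
Δs = -8/(k**3 + 9*k**2 + 26*k + 24), as required.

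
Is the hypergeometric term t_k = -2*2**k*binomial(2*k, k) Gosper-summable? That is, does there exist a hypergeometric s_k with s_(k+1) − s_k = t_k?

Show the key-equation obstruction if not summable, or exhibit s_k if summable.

Compute t_(k+1)/t_k: get 4*(2*k + 1)/(k + 1).
Factor: A=8*k + 4; B=k + 1; C=1.
Set up (8*k + 4)·f(k+1) − (k)·f(k) − (1) = 0.
deg f ≤ -1 (via 1,1,0).
Bound -1 < 0, so the key equation has no polynomial solution.

No — t_k has no hypergeometric antidifference.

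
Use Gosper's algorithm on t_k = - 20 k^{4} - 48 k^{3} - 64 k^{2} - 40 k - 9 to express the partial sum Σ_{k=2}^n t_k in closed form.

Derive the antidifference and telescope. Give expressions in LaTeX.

S(n) = - 4 n^{5} - 22 n^{4} - 52 n^{3} - 64 n^{2} - 39 n + 181

r(k) = (20*k**4 + 128*k**3 + 328*k**2 + 392*k + 181)/(20*k**4 + 48*k**3 + 64*k**2 + 40*k + 9) after simplifying.
Take A(k)=1, B(k)=1, C(k)=k**4 + 12*k**3/5 + 16*k**2/5 + 2*k + 9/20.
Key eq: (1)·f(k+1) = (1)·f(k) + (k**4 + 12*k**3/5 + 16*k**2/5 + 2*k + 9/20).
d = 5 from the (0,0,4) case.
Match coefficients ⇒ f(k) = k*(2*k + 1)*(2*k**3 + 2*k - 1)/20.
Get s_k = R·t_k = -4*k**5 - 2*k**4 - 4*k**3 + k with R(k) = B(k−1)f(k)/C(k) = k*(2*k + 1)*(2*k**3 + 2*k - 1)/(20*k**4 + 48*k**3 + 64*k**2 + 40*k + 9).
s_(k+1) − s_k = -20*k**4 - 48*k**3 - 64*k**2 - 40*k - 9 = t_k.
s_(n+1) = -4*n**5 - 22*n**4 - 52*n**3 - 64*n**2 - 39*n - 9 and s_(2) = -190, so S(n) = -4*n**5 - 22*n**4 - 52*n**3 - 64*n**2 - 39*n + 181.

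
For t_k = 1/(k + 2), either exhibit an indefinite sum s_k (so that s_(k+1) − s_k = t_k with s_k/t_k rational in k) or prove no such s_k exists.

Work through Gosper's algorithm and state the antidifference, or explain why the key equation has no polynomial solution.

r(k) = (k + 2)/(k + 3) after simplifying.
Take A(k)=k + 2, B(k)=k + 3, C(k)=1.
Need (k + 2)·f(k+1) − (k + 2)·f(k) = 1.
d = 0 from the (1,1,0) case.
Write f(k) = c0. Then LHS − RHS = -1, requiring -1 = 0: contradictory. No certificate.

not Gosper-summable; s_k does not exist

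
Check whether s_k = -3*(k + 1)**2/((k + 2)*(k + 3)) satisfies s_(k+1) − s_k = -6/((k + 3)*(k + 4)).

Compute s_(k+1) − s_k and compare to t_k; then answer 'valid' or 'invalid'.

s_(k+1) = -3*(k + 2)**2/((k + 3)*(k + 4))
s_(k+1) − s_k = 3*(-3*k - 4)/(k**3 + 9*k**2 + 26*k + 24)
(s_(k+1) − s_k) − t_k = -3*k/(k**3 + 9*k**2 + 26*k + 24)

Invalid: residual -3*k/(k**3 + 9*k**2 + 26*k + 24) ≠ 0.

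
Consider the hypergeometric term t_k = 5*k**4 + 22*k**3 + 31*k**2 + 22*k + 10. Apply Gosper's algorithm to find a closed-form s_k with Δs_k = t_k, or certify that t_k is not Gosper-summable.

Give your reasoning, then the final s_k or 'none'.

s_k = k*(k**4 + 3*k**3 + k**2 + k + 4)

Ratio r(k) = (5*k**4 + 42*k**3 + 127*k**2 + 170*k + 90)/(5*k**4 + 22*k**3 + 31*k**2 + 22*k + 10).
Take A(k)=1, B(k)=1, C(k)=k**4 + 22*k**3/5 + 31*k**2/5 + 22*k/5 + 2.
Set up (1)·f(k+1) − (1)·f(k) − (k**4 + 22*k**3/5 + 31*k**2/5 + 22*k/5 + 2) = 0.
d = 5 from the (0,0,4) case.
Solve for f: f(k) = k*(k**4 + 3*k**3 + k**2 + k + 4)/5 (degree 5 ≤ 5).
Certificate R = B(k−1)f/C = k*(k**4 + 3*k**3 + k**2 + k + 4)/(5*k**4 + 22*k**3 + 31*k**2 + 22*k + 10) gives s_k = k*(k**4 + 3*k**3 + k**2 + k + 4).
Δs = 5*k**4 + 22*k**3 + 31*k**2 + 22*k + 10, as required.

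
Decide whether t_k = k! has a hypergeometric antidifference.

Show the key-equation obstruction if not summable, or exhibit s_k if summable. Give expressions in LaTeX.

The ratio is k + 1.
A = k + 1, B = 1, C = 1.
Need (k + 1)·f(k+1) − (1)·f(k) = 1.
deg f ≤ -1 (via 1,0,0).
Negative degree bound (-1): no f exists, t_k not Gosper-summable.

No; the degree bound rules out any f.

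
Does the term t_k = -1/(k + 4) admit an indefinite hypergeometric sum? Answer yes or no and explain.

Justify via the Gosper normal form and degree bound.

Ratio r(k) = (k + 4)/(k + 5).
Factor: A=k + 4; B=k + 5; C=1.
Need (k + 4)·f(k+1) − (k + 4)·f(k) = 1.
From deg A=1, deg B=1, deg C=0: d=0.
f = c0 ⇒ A·f(k+1) − B(k−1)·f(k) − C = -1. The system {-1 = 0} is inconsistent; no antidifference.

No — t_k has no hypergeometric antidifference.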